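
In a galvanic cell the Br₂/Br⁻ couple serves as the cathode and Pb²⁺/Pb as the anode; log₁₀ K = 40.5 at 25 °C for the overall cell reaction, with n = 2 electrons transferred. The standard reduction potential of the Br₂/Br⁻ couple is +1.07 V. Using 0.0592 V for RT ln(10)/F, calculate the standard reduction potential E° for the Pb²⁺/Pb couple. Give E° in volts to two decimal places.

E°cell = (0.0592/n)·log K = (0.0592/2)(40.5) = +1.199 V.
Since Br₂/Br⁻ is the cathode and Pb²⁺/Pb the anode, E°cell = E°(Br₂/Br⁻) − E°(Pb²⁺/Pb).
So E°(Pb²⁺/Pb) = E°(Br₂/Br⁻) − E°cell = (+1.07) − (+1.199) = -0.13 V.

-0.13 V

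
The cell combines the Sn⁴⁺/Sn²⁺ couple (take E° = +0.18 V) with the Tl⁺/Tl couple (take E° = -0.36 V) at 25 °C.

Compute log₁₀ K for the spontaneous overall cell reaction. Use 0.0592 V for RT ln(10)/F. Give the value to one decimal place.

Cathode: Sn⁴⁺/Sn²⁺; anode: Tl⁺/Tl. E°cell = +0.54 V, n = 2.
log K = nE°cell / 0.0592 = (2)(+0.54) / 0.0592 = 18.2.

18.2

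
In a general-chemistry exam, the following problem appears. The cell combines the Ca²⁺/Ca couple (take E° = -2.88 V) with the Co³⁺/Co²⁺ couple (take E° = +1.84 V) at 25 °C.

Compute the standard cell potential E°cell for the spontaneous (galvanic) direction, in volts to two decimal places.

The Co³⁺/Co²⁺ couple has the higher reduction potential, so it is the cathode; Ca²⁺/Ca is oxidised at the anode.
E°cell = E°(cathode) − E°(anode) = (+1.84) − (-2.88) = +4.72 V.
Since E°cell > 0, the reaction is spontaneous under standard conditions.

+4.72 V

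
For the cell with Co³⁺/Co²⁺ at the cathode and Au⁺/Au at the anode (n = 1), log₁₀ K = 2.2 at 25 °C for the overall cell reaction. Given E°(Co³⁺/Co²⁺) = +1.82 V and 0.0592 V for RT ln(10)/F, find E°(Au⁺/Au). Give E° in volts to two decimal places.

E°cell = (0.0592/n)·log K = (0.0592/1)(2.2) = +0.130 V.
Since Co³⁺/Co²⁺ is the cathode and Au⁺/Au the anode, E°cell = E°(Co³⁺/Co²⁺) − E°(Au⁺/Au).
So E°(Au⁺/Au) = E°(Co³⁺/Co²⁺) − E°cell = (+1.82) − (+0.130) = +1.69 V.

+1.69 V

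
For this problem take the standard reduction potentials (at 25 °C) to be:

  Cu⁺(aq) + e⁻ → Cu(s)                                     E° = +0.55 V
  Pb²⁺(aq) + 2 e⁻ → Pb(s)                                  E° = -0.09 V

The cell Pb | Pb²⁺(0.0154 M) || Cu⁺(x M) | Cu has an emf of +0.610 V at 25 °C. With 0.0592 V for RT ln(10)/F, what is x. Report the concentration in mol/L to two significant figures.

Cu⁺/Cu is the cathode, Pb²⁺/Pb the anode: E°cell = +0.64 V, n = 2.
Overall reaction: 2 Cu⁺(aq) + Pb(s) → 2 Cu(s) + Pb²⁺(aq); Q = [Pb²⁺]^1/[Cu⁺]^2.
From E = E° − (0.0592/n) log Q: log Q = (E° − E)·n/0.0592 = (+0.64 − (+0.610))·2/0.0592 = 1.0135.
So 2·log[Cu⁺] = 1·log(0.0154) − log Q = -1.8125 − (1.0135) = -2.8260; log[Cu⁺] = -2.8260 / 2 = -1.4130; [Cu⁺] = 10^(-1.4130) ≈ 0.039 M.

0.039 M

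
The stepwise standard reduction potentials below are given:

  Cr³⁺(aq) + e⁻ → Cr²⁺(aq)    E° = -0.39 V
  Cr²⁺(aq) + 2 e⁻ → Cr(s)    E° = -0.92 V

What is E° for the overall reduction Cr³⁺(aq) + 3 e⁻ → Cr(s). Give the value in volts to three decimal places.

-0.743 V

Adding the free-energy changes (−nFE°) of the two steps gives −n₃FE°₃ = −n₁FE°₁ − n₂FE°₂.
E°₃ = (1×-0.39 + 2×-0.92) / 3 = (-2.230) / 3 = -0.743 V.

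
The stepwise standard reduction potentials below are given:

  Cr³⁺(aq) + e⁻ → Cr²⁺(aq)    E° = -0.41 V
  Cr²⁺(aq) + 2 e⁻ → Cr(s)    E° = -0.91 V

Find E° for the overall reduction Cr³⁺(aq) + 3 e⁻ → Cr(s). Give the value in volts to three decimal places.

Since ΔG° = −nFE° is additive over sequential reductions, n₃E°₃ = n₁E°₁ + n₂E°₂.
E°₃ = (1×-0.41 + 2×-0.91) / 3 = (-2.230) / 3 = -0.743 V.

-0.743 V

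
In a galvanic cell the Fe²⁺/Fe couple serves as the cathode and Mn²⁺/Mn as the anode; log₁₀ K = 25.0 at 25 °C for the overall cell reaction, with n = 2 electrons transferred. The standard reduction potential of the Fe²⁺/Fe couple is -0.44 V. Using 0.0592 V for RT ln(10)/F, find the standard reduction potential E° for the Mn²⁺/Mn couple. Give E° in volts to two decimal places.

E°cell = (0.0592/n)·log K = (0.0592/2)(25.0) = +0.740 V.
Since Fe²⁺/Fe is the cathode and Mn²⁺/Mn the anode, E°cell = E°(Fe²⁺/Fe) − E°(Mn²⁺/Mn).
So E°(Mn²⁺/Mn) = E°(Fe²⁺/Fe) − E°cell = (-0.44) − (+0.740) = -1.18 V.

-1.18 V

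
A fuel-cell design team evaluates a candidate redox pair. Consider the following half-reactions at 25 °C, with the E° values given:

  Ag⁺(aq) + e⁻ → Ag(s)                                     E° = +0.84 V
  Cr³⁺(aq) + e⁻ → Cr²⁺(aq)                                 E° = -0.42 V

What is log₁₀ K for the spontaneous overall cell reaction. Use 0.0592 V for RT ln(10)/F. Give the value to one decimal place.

Cathode: Ag⁺/Ag; anode: Cr³⁺/Cr²⁺. E°cell = +1.26 V, n = 1.
log K = nE°cell / 0.0592 = (1)(+1.26) / 0.0592 = 21.3.

21.3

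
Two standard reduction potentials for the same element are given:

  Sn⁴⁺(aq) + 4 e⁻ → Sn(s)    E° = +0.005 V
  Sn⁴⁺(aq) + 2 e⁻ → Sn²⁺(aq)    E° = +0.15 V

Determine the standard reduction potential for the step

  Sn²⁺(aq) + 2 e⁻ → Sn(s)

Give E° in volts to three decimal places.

Sequential free energies add, so n₃E°₃ = n₁E°₁ + n₂E°₂.
With n₃ = 4, and the known step contributing 2×(+0.15) V, the unknown satisfies 2·E° = 4×(+0.005) − 2×(+0.15) = -0.280.
E° = -0.280 / 2 = -0.140 V.

-0.140 V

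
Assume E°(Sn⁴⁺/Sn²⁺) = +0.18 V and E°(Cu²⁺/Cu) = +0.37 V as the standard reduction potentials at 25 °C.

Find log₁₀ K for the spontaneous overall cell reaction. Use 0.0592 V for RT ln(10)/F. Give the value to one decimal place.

6.4

Cathode: Cu²⁺/Cu; anode: Sn⁴⁺/Sn²⁺. E°cell = +0.19 V, n = 2.
log K = nE°cell / 0.0592 = (2)(+0.19) / 0.0592 = 6.4.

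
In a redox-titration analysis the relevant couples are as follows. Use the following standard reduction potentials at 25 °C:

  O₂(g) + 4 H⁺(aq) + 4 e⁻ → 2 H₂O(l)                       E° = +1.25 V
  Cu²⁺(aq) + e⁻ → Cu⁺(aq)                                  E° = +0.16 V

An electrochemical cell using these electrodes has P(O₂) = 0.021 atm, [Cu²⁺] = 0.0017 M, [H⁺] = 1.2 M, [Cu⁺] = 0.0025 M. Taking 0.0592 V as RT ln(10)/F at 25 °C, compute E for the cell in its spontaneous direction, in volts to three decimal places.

+1.080 V

O₂/H₂O is the cathode (higher E°), Cu²⁺/Cu⁺ the anode: E°cell = +1.25 − (+0.16) = +1.09 V, n = 4.
Overall: O₂(g) + 4 H⁺(aq) + 4 Cu⁺(aq) → 2 H₂O(l) + 4 Cu²⁺(aq)
Q = [Cu²⁺]^4 / (P(O₂)·[H⁺]^4·[Cu⁺]^4); log Q = 0.691.
E = E° − (0.0592/n) log Q = +1.09 − (0.0592/4)(0.691) = +1.080 V.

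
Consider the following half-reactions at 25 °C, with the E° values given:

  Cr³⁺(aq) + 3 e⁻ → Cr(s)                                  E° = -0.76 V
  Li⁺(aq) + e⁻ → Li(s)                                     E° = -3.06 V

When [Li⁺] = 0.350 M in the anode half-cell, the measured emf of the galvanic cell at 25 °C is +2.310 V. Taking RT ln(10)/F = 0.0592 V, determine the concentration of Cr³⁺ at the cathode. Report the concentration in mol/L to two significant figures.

Cr³⁺/Cr is the cathode, Li⁺/Li the anode: E°cell = +2.30 V, n = 3.
Overall reaction: Cr³⁺(aq) + 3 Li(s) → Cr(s) + 3 Li⁺(aq); Q = [Li⁺]^3/[Cr³⁺]^1.
From E = E° − (0.0592/n) log Q: log Q = (E° − E)·n/0.0592 = (+2.30 − (+2.310))·3/0.0592 = -0.5068.
So 1·log[Cr³⁺] = 3·log(0.35) − log Q = -1.3678 − (-0.5068) = -0.8610; [Cr³⁺] = 10^(-0.8610) ≈ 0.14 M.

0.14 M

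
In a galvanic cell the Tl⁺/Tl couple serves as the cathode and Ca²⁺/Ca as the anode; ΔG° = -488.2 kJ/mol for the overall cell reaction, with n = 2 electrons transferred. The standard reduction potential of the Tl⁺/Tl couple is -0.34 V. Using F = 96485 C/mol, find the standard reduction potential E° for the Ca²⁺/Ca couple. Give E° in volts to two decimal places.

-2.87 V

E°cell = −ΔG°/(nF) = −(-488.2×10³)/((2)(96485)) = +2.530 V.
Since Tl⁺/Tl is the cathode and Ca²⁺/Ca the anode, E°cell = E°(Tl⁺/Tl) − E°(Ca²⁺/Ca).
So E°(Ca²⁺/Ca) = E°(Tl⁺/Tl) − E°cell = (-0.34) − (+2.530) = -2.87 V.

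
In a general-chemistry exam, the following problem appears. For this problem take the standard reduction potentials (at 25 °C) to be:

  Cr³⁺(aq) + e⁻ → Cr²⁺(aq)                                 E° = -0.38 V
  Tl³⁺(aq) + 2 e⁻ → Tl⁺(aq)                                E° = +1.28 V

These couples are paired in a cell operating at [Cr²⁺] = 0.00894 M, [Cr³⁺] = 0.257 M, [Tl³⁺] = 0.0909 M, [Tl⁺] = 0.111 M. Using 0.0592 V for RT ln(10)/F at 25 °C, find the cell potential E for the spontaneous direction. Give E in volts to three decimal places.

Tl³⁺/Tl⁺ is the cathode (higher E°), Cr³⁺/Cr²⁺ the anode: E°cell = +1.28 − (-0.38) = +1.66 V, n = 2.
Overall: Tl³⁺(aq) + 2 Cr²⁺(aq) → Tl⁺(aq) + 2 Cr³⁺(aq)
Q = [Tl⁺]·[Cr³⁺]^2 / ([Tl³⁺]·[Cr²⁺]^2); log Q = 3.004.
E = E° − (0.0592/n) log Q = +1.66 − (0.0592/2)(3.004) = +1.571 V.

+1.571 V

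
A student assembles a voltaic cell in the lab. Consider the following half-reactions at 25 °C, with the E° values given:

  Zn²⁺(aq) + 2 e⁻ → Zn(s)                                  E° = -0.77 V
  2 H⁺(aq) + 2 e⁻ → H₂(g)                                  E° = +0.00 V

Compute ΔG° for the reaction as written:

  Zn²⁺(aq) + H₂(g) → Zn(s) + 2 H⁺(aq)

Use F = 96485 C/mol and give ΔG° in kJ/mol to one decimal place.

+148.6 kJ/mol

As written, Zn²⁺/Zn is reduced (cathode) and H⁺/H₂ is oxidised (anode), so E°cell = (-0.77) − (+0.00) = -0.77 V.
Balancing electrons gives n = 2.
ΔG° = −nFE° = −(2)(96485)(-0.77) = 148,587 J = +148.6 kJ/mol.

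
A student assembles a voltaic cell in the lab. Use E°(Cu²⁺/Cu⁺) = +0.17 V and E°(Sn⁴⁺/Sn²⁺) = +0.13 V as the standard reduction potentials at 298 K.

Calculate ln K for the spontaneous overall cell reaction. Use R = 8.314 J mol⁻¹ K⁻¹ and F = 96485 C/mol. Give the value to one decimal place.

3.1

Cathode: Cu²⁺/Cu⁺; anode: Sn⁴⁺/Sn²⁺. E°cell = (+0.17) − (+0.13) = +0.04 V, with n = 2.
ΔG° = −nFE° = −RT ln K, so ln K = nFE°/(RT) = (2)(96485)(+0.04) / ((8.314)(298)) = 3.115.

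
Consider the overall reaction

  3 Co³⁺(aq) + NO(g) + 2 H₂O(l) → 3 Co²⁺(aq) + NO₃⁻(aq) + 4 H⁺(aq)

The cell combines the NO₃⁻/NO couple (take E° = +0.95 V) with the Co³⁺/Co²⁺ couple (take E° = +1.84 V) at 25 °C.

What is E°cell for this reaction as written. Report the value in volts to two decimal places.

The Co³⁺/Co²⁺ couple has the higher reduction potential, so it is the cathode; NO₃⁻/NO is oxidised at the anode.
E°cell = E°(cathode) − E°(anode) = (+1.84) − (+0.95) = +0.89 V.
Since E°cell > 0, the reaction is spontaneous under standard conditions.

+0.89 V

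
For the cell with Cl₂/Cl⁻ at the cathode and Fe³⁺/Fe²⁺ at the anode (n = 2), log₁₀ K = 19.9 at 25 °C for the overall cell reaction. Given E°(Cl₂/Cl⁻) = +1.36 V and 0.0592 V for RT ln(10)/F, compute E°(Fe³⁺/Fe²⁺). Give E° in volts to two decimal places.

E°cell = (0.0592/n)·log K = (0.0592/2)(19.9) = +0.589 V.
Since Cl₂/Cl⁻ is the cathode and Fe³⁺/Fe²⁺ the anode, E°cell = E°(Cl₂/Cl⁻) − E°(Fe³⁺/Fe²⁺).
So E°(Fe³⁺/Fe²⁺) = E°(Cl₂/Cl⁻) − E°cell = (+1.36) − (+0.589) = +0.77 V.

+0.77 V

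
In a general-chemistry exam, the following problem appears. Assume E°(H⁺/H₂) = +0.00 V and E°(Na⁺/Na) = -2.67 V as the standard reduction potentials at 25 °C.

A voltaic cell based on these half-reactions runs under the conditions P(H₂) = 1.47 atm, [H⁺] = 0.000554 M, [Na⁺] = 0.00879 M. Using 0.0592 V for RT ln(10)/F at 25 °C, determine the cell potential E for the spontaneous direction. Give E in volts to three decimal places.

+2.594 V

H⁺/H₂ is the cathode (higher E°), Na⁺/Na the anode: E°cell = +0.00 − (-2.67) = +2.67 V, n = 2.
Overall: 2 H⁺(aq) + 2 Na(s) → H₂(g) + 2 Na⁺(aq)
Q = P(H₂)·[Na⁺]^2 / ([H⁺]^2); log Q = 2.568.
E = E° − (0.0592/n) log Q = +2.67 − (0.0592/2)(2.568) = +2.594 V.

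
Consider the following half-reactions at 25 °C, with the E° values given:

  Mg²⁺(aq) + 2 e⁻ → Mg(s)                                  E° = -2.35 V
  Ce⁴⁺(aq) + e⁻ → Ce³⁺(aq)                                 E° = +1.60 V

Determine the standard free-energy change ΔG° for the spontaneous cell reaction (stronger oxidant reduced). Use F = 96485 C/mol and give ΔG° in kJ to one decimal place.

Ce⁴⁺/Ce³⁺ (E° = +1.60 V) is the cathode; Mg²⁺/Mg (E° = -2.35 V) is the anode, so E°cell = +3.95 V.
Balancing electrons gives n = 2 (lcm of 1 and 2).
ΔG° = −nFE° = −(2)(96485)(+3.95) = -762,232 J = -762.2 kJ.

-762.2 kJ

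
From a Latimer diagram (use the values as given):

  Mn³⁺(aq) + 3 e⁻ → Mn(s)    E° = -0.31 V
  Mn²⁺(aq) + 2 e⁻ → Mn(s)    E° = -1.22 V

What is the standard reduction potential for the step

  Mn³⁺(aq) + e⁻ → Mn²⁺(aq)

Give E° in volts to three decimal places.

+1.510 V

Sequential free energies add, so n₃E°₃ = n₁E°₁ + n₂E°₂.
With n₃ = 3, and the known step contributing 2×(-1.22) V, the unknown satisfies 1·E° = 3×(-0.31) − 2×(-1.22) = +1.510.
E° = +1.510 / 1 = +1.510 V.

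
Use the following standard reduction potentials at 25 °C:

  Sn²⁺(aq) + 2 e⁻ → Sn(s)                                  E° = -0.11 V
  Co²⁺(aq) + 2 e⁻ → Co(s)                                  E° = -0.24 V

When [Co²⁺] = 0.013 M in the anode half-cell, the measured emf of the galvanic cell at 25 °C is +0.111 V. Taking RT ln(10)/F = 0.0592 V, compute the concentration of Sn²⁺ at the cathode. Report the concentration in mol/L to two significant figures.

0.0030 M

Sn²⁺/Sn is the cathode, Co²⁺/Co the anode: E°cell = +0.13 V, n = 2.
Overall reaction: Sn²⁺(aq) + Co(s) → Sn(s) + Co²⁺(aq); Q = [Co²⁺]^1/[Sn²⁺]^1.
From E = E° − (0.0592/n) log Q: log Q = (E° − E)·n/0.0592 = (+0.13 − (+0.111))·2/0.0592 = 0.6419.
So 1·log[Sn²⁺] = 1·log(0.013) − log Q = -1.8861 − (0.6419) = -2.5280; [Sn²⁺] = 10^(-2.5280) ≈ 0.0030 M.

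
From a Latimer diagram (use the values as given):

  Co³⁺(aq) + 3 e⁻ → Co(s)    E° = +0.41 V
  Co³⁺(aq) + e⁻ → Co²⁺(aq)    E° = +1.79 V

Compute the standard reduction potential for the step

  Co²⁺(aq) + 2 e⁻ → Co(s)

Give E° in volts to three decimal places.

Sequential free energies add, so n₃E°₃ = n₁E°₁ + n₂E°₂.
With n₃ = 3, and the known step contributing 1×(+1.79) V, the unknown satisfies 2·E° = 3×(+0.41) − 1×(+1.79) = -0.560.
E° = -0.560 / 2 = -0.280 V.

-0.280 V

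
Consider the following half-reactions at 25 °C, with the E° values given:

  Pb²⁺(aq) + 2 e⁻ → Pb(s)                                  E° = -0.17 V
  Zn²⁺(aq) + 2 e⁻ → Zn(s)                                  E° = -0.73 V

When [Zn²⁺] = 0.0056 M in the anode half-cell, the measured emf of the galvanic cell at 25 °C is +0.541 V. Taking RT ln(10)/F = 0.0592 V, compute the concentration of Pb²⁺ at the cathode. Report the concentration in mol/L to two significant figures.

0.0013 M

Pb²⁺/Pb is the cathode, Zn²⁺/Zn the anode: E°cell = +0.56 V, n = 2.
Overall reaction: Pb²⁺(aq) + Zn(s) → Pb(s) + Zn²⁺(aq); Q = [Zn²⁺]^1/[Pb²⁺]^1.
From E = E° − (0.0592/n) log Q: log Q = (E° − E)·n/0.0592 = (+0.56 − (+0.541))·2/0.0592 = 0.6419.
So 1·log[Pb²⁺] = 1·log(0.0056) − log Q = -2.2518 − (0.6419) = -2.8937; [Pb²⁺] = 10^(-2.8937) ≈ 0.0013 M.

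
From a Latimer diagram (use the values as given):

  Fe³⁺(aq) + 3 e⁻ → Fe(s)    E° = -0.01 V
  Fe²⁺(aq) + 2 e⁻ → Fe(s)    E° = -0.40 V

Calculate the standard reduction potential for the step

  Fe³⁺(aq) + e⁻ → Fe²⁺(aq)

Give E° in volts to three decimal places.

Sequential free energies add, so n₃E°₃ = n₁E°₁ + n₂E°₂.
With n₃ = 3, and the known step contributing 2×(-0.40) V, the unknown satisfies 1·E° = 3×(-0.01) − 2×(-0.40) = +0.770.
E° = +0.770 / 1 = +0.770 V.

+0.770 V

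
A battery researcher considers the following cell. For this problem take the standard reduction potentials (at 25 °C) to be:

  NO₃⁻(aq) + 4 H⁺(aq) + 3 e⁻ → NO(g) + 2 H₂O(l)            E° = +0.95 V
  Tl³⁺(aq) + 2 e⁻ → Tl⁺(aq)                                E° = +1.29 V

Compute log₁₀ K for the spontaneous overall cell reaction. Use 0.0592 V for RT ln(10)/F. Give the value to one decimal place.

Cathode: Tl³⁺/Tl⁺; anode: NO₃⁻/NO. E°cell = +0.34 V, n = 6.
log K = nE°cell / 0.0592 = (6)(+0.34) / 0.0592 = 34.5.

34.5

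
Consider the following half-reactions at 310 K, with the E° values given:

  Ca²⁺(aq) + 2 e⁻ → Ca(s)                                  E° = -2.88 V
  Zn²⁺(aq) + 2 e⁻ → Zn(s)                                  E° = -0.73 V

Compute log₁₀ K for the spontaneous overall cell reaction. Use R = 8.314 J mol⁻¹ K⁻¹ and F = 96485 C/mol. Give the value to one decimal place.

Cathode: Zn²⁺/Zn; anode: Ca²⁺/Ca. E°cell = (-0.73) − (-2.88) = +2.15 V, with n = 2.
ΔG° = −nFE° = −RT ln K, so ln K = nFE°/(RT) = (2)(96485)(+2.15) / ((8.314)(310)) = 160.974.
log₁₀ K = 160.974 / ln 10 = 69.9.

69.9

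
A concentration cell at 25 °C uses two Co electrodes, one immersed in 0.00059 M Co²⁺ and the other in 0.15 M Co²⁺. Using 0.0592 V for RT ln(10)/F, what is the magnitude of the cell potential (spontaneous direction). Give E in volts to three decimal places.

For a concentration cell E°cell = 0. The 0.15 M side is the cathode (reduction is favoured where [Co²⁺] is higher).
With n = 2, E = −(0.0592/2) log([Co²⁺]ₐₙ/[Co²⁺]꜀ₐₜ) = −(0.0592/2) log(0.00059/0.15) = −(0.0592/2)(-2.405) = +0.071 V.

+0.071 V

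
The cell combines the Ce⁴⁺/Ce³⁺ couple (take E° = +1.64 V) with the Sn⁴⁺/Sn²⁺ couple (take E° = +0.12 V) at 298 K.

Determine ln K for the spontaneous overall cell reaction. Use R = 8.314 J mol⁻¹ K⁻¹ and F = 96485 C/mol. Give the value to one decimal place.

Cathode: Ce⁴⁺/Ce³⁺; anode: Sn⁴⁺/Sn²⁺. E°cell = (+1.64) − (+0.12) = +1.52 V, with n = 2.
ΔG° = −nFE° = −RT ln K, so ln K = nFE°/(RT) = (2)(96485)(+1.52) / ((8.314)(298)) = 118.388.

118.4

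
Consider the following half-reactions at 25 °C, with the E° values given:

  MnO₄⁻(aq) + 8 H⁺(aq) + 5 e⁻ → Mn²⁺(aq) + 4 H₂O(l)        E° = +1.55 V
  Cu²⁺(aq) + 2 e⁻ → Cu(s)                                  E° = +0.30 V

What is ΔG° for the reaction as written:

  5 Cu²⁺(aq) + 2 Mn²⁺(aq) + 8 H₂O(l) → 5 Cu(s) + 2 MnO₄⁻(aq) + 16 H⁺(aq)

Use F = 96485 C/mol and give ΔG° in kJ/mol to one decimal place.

As written, Cu²⁺/Cu is reduced (cathode) and MnO₄⁻/Mn²⁺ is oxidised (anode), so E°cell = (+0.30) − (+1.55) = -1.25 V.
Balancing electrons gives n = 10.
ΔG° = −nFE° = −(10)(96485)(-1.25) = 1,206,062 J = +1206.1 kJ/mol.

+1206.1 kJ/mol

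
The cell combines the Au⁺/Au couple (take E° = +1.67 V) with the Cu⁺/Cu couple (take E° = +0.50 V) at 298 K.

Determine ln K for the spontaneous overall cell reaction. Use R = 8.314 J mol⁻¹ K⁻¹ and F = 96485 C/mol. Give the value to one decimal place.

45.6

Cathode: Au⁺/Au; anode: Cu⁺/Cu. E°cell = (+1.67) − (+0.50) = +1.17 V, with n = 1.
ΔG° = −nFE° = −RT ln K, so ln K = nFE°/(RT) = (1)(96485)(+1.17) / ((8.314)(298)) = 45.564.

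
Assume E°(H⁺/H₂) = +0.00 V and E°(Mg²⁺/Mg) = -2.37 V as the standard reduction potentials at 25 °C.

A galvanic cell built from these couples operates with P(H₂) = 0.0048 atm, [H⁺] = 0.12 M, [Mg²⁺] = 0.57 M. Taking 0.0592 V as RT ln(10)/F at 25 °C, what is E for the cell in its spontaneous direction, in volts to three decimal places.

+2.391 V

H⁺/H₂ is the cathode (higher E°), Mg²⁺/Mg the anode: E°cell = +0.00 − (-2.37) = +2.37 V, n = 2.
Overall: 2 H⁺(aq) + Mg(s) → H₂(g) + Mg²⁺(aq)
Q = P(H₂)·[Mg²⁺] / ([H⁺]^2); log Q = -0.721.
E = E° − (0.0592/n) log Q = +2.37 − (0.0592/2)(-0.721) = +2.391 V.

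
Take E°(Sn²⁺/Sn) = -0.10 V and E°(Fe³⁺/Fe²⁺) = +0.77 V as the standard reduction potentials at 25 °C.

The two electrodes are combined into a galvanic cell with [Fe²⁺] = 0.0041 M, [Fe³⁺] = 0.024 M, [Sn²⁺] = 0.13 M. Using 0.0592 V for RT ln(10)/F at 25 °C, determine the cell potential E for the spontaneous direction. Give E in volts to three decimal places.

Fe³⁺/Fe²⁺ is the cathode (higher E°), Sn²⁺/Sn the anode: E°cell = +0.77 − (-0.10) = +0.87 V, n = 2.
Overall: 2 Fe³⁺(aq) + Sn(s) → 2 Fe²⁺(aq) + Sn²⁺(aq)
Q = [Fe²⁺]^2·[Sn²⁺] / ([Fe³⁺]^2); log Q = -2.421.
E = E° − (0.0592/n) log Q = +0.87 − (0.0592/2)(-2.421) = +0.942 V.

+0.942 V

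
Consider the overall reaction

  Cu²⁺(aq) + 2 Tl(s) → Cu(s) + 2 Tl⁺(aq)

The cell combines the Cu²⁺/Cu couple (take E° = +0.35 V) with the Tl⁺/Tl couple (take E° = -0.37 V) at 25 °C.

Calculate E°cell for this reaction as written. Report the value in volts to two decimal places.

+0.72 V

The Cu²⁺/Cu couple has the higher reduction potential, so it is the cathode; Tl⁺/Tl is oxidised at the anode.
E°cell = E°(cathode) − E°(anode) = (+0.35) − (-0.37) = +0.72 V.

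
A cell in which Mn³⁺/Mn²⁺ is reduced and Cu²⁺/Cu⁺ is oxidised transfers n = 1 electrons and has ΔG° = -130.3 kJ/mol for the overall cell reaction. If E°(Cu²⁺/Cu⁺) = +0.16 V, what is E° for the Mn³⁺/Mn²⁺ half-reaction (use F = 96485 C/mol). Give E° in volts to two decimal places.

E°cell = −ΔG°/(nF) = −(-130.3×10³)/((1)(96485)) = +1.350 V.
Since Mn³⁺/Mn²⁺ is the cathode and Cu²⁺/Cu⁺ the anode, E°cell = E°(Mn³⁺/Mn²⁺) − E°(Cu²⁺/Cu⁺).
So E°(Mn³⁺/Mn²⁺) = E°cell + E°(Cu²⁺/Cu⁺) = +1.350 + (+0.16) = +1.51 V.

+1.51 V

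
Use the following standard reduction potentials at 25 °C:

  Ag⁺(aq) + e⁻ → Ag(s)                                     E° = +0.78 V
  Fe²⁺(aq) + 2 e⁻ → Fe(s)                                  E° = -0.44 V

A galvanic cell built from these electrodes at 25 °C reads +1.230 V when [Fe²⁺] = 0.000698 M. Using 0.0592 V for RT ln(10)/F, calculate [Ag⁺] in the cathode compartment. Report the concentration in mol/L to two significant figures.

Ag⁺/Ag is the cathode, Fe²⁺/Fe the anode: E°cell = +1.22 V, n = 2.
Overall reaction: 2 Ag⁺(aq) + Fe(s) → 2 Ag(s) + Fe²⁺(aq); Q = [Fe²⁺]^1/[Ag⁺]^2.
From E = E° − (0.0592/n) log Q: log Q = (E° − E)·n/0.0592 = (+1.22 − (+1.230))·2/0.0592 = -0.3378.
So 2·log[Ag⁺] = 1·log(0.000698) − log Q = -3.1561 − (-0.3378) = -2.8183; log[Ag⁺] = -2.8183 / 2 = -1.4091; [Ag⁺] = 10^(-1.4091) ≈ 0.039 M.

0.039 M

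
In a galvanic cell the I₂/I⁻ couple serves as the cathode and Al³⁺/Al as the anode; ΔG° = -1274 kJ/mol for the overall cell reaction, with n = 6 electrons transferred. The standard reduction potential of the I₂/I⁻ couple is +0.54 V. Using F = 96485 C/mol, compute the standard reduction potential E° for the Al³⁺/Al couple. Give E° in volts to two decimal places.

-1.66 V

E°cell = −ΔG°/(nF) = −(-1274×10³)/((6)(96485)) = +2.201 V.
Since I₂/I⁻ is the cathode and Al³⁺/Al the anode, E°cell = E°(I₂/I⁻) − E°(Al³⁺/Al).
So E°(Al³⁺/Al) = E°(I₂/I⁻) − E°cell = (+0.54) − (+2.201) = -1.66 V.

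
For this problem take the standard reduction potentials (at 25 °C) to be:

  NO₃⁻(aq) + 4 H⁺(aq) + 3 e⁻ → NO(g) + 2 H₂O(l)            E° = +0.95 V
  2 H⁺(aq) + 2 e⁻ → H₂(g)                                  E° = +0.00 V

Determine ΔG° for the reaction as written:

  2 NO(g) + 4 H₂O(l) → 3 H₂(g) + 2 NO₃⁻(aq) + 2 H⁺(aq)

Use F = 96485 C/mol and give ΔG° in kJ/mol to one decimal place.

+550.0 kJ/mol

As written, H⁺/H₂ is reduced (cathode) and NO₃⁻/NO is oxidised (anode), so E°cell = (+0.00) − (+0.95) = -0.95 V.
Balancing electrons gives n = 6.
ΔG° = −nFE° = −(6)(96485)(-0.95) = 549,964 J = +550.0 kJ/mol.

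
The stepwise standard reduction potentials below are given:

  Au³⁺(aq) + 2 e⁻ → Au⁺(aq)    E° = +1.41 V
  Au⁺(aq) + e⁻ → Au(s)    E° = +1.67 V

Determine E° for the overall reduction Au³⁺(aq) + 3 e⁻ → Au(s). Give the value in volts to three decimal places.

Standard free energies of sequential steps add: ΔG°₃ = ΔG°₁ + ΔG°₂, so n₃E°₃ = n₁E°₁ + n₂E°₂.
E°₃ = (2×+1.41 + 1×+1.67) / 3 = (+4.490) / 3 = +1.497 V.
Simply averaging or adding the two E° values would be wrong; the electron-weighted sum is required.

+1.497 V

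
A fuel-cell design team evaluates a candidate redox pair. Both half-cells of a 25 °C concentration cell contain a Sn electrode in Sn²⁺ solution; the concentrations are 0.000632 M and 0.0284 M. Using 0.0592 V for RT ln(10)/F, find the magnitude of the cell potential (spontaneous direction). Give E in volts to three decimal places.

+0.049 V

For a concentration cell E°cell = 0. The 0.0284 M side is the cathode (reduction is favoured where [Sn²⁺] is higher).
With n = 2, E = −(0.0592/2) log([Sn²⁺]ₐₙ/[Sn²⁺]꜀ₐₜ) = −(0.0592/2) log(0.000632/0.0284) = −(0.0592/2)(-1.653) = +0.049 V.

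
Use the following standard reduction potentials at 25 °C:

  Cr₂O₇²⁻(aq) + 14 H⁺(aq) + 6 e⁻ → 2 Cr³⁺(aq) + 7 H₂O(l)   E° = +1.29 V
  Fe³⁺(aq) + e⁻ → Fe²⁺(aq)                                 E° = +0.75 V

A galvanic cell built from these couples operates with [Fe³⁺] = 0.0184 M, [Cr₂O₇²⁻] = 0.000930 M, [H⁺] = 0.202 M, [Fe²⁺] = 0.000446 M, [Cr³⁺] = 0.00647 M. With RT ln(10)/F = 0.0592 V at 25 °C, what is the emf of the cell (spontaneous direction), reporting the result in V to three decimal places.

+0.362 V

Cr₂O₇²⁻/Cr³⁺ is the cathode (higher E°), Fe³⁺/Fe²⁺ the anode: E°cell = +1.29 − (+0.75) = +0.54 V, n = 6.
Overall: Cr₂O₇²⁻(aq) + 14 H⁺(aq) + 6 Fe²⁺(aq) → 2 Cr³⁺(aq) + 7 H₂O(l) + 6 Fe³⁺(aq)
Q = [Cr³⁺]^2·[Fe³⁺]^6 / ([Cr₂O₇²⁻]·[H⁺]^14·[Fe²⁺]^6); log Q = 18.071.
E = E° − (0.0592/n) log Q = +0.54 − (0.0592/6)(18.071) = +0.362 V.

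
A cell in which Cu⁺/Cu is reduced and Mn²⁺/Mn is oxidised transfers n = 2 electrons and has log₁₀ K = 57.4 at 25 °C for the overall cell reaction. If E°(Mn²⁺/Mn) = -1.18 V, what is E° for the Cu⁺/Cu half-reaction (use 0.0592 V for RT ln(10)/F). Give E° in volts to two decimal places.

+0.52 V

E°cell = (0.0592/n)·log K = (0.0592/2)(57.4) = +1.699 V.
Since Cu⁺/Cu is the cathode and Mn²⁺/Mn the anode, E°cell = E°(Cu⁺/Cu) − E°(Mn²⁺/Mn).
So E°(Cu⁺/Cu) = E°cell + E°(Mn²⁺/Mn) = +1.699 + (-1.18) = +0.52 V.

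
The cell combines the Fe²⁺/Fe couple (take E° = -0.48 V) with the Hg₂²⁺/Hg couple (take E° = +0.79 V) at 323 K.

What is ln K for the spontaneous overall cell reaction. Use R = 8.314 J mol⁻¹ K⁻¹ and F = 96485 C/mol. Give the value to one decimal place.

Cathode: Hg₂²⁺/Hg; anode: Fe²⁺/Fe. E°cell = (+0.79) − (-0.48) = +1.27 V, with n = 2.
ΔG° = −nFE° = −RT ln K, so ln K = nFE°/(RT) = (2)(96485)(+1.27) / ((8.314)(323)) = 91.260.

91.3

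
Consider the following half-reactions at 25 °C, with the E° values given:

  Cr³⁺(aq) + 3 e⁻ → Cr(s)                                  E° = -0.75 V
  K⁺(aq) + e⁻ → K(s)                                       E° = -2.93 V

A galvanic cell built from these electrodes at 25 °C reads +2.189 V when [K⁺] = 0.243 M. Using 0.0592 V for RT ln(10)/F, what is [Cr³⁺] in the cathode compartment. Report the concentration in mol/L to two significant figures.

Cr³⁺/Cr is the cathode, K⁺/K the anode: E°cell = +2.18 V, n = 3.
Overall reaction: Cr³⁺(aq) + 3 K(s) → Cr(s) + 3 K⁺(aq); Q = [K⁺]^3/[Cr³⁺]^1.
From E = E° − (0.0592/n) log Q: log Q = (E° − E)·n/0.0592 = (+2.18 − (+2.189))·3/0.0592 = -0.4561.
So 1·log[Cr³⁺] = 3·log(0.243) − log Q = -1.8432 − (-0.4561) = -1.3871; [Cr³⁺] = 10^(-1.3871) ≈ 0.041 M.

0.041 M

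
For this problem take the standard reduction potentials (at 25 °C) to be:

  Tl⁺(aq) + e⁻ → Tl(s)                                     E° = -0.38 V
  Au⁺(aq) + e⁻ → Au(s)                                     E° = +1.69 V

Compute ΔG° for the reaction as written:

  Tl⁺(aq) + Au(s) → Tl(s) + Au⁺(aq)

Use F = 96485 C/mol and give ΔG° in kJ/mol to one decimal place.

As written, Tl⁺/Tl is reduced (cathode) and Au⁺/Au is oxidised (anode), so E°cell = (-0.38) − (+1.69) = -2.07 V.
Balancing electrons gives n = 1.
ΔG° = −nFE° = −(1)(96485)(-2.07) = 199,724 J = +199.7 kJ/mol.

+199.7 kJ/mol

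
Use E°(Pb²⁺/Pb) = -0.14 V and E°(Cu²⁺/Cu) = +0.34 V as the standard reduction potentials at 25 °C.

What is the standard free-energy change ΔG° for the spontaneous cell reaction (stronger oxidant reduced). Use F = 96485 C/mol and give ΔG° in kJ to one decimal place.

Cu²⁺/Cu (E° = +0.34 V) is the cathode; Pb²⁺/Pb (E° = -0.14 V) is the anode, so E°cell = +0.48 V.
Balancing electrons gives n = 2 (lcm of 2 and 2).
ΔG° = −nFE° = −(2)(96485)(+0.48) = -92,626 J = -92.6 kJ.

-92.6 kJ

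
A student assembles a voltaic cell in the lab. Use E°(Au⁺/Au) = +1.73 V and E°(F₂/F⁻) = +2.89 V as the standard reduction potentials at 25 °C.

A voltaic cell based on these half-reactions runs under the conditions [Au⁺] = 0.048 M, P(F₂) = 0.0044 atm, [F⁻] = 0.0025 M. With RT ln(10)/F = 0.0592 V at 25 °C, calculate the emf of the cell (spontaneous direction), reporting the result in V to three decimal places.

+1.322 V

F₂/F⁻ is the cathode (higher E°), Au⁺/Au the anode: E°cell = +2.89 − (+1.73) = +1.16 V, n = 2.
Overall: F₂(g) + 2 Au(s) → 2 F⁻(aq) + 2 Au⁺(aq)
Q = [F⁻]^2·[Au⁺]^2 / (P(F₂)); log Q = -5.485.
E = E° − (0.0592/n) log Q = +1.16 − (0.0592/2)(-5.485) = +1.322 V.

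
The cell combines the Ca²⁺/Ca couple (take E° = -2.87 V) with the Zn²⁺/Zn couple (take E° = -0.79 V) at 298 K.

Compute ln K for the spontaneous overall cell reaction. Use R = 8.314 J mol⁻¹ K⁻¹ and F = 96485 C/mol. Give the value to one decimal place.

162.0

Cathode: Zn²⁺/Zn; anode: Ca²⁺/Ca. E°cell = (-0.79) − (-2.87) = +2.08 V, with n = 2.
ΔG° = −nFE° = −RT ln K, so ln K = nFE°/(RT) = (2)(96485)(+2.08) / ((8.314)(298)) = 162.004.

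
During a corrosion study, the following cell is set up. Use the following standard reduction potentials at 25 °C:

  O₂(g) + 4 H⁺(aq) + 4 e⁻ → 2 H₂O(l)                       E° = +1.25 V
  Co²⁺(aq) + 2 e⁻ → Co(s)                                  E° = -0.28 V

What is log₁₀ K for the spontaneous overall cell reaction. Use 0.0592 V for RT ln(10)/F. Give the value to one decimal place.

Cathode: O₂/H₂O; anode: Co²⁺/Co. E°cell = +1.53 V, n = 4.
log K = nE°cell / 0.0592 = (4)(+1.53) / 0.0592 = 103.4.

103.4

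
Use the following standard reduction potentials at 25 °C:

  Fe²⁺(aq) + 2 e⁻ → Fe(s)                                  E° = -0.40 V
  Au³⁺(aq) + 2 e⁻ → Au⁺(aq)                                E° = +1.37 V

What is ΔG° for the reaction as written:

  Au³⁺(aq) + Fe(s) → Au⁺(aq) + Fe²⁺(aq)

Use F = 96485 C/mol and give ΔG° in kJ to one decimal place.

-341.6 kJ

As written, Au³⁺/Au⁺ is reduced (cathode) and Fe²⁺/Fe is oxidised (anode), so E°cell = (+1.37) − (-0.40) = +1.77 V.
Balancing electrons gives n = 2.
ΔG° = −nFE° = −(2)(96485)(+1.77) = -341,557 J = -341.6 kJ.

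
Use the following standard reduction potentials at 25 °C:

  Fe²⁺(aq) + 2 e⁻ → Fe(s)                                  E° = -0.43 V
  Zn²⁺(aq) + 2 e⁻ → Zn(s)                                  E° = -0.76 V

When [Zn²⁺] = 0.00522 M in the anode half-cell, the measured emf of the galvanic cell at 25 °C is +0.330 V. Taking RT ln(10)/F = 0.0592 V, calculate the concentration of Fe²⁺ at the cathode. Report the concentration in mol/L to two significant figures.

Fe²⁺/Fe is the cathode, Zn²⁺/Zn the anode: E°cell = +0.33 V, n = 2.
Overall reaction: Fe²⁺(aq) + Zn(s) → Fe(s) + Zn²⁺(aq); Q = [Zn²⁺]^1/[Fe²⁺]^1.
From E = E° − (0.0592/n) log Q: log Q = (E° − E)·n/0.0592 = (+0.33 − (+0.330))·2/0.0592 = 0.0000.
So 1·log[Fe²⁺] = 1·log(0.00522) − log Q = -2.2823 − (0.0000) = -2.2823; [Fe²⁺] = 10^(-2.2823) ≈ 0.0052 M.

0.0052 M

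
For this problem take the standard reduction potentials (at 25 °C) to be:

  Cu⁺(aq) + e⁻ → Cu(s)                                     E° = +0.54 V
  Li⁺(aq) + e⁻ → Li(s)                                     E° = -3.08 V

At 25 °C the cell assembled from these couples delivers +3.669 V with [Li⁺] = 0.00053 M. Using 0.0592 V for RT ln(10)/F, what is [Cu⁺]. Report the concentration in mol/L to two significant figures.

0.0036 M

Cu⁺/Cu is the cathode, Li⁺/Li the anode: E°cell = +3.62 V, n = 1.
Overall reaction: Cu⁺(aq) + Li(s) → Cu(s) + Li⁺(aq); Q = [Li⁺]^1/[Cu⁺]^1.
From E = E° − (0.0592/n) log Q: log Q = (E° − E)·n/0.0592 = (+3.62 − (+3.669))·1/0.0592 = -0.8277.
So 1·log[Cu⁺] = 1·log(0.00053) − log Q = -3.2757 − (-0.8277) = -2.4480; [Cu⁺] = 10^(-2.4480) ≈ 0.0036 M.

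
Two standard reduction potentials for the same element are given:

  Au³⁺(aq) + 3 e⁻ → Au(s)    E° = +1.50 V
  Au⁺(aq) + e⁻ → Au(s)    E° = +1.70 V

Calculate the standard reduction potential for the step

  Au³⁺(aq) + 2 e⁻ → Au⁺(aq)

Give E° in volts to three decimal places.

Sequential free energies add, so n₃E°₃ = n₁E°₁ + n₂E°₂.
With n₃ = 3, and the known step contributing 1×(+1.70) V, the unknown satisfies 2·E° = 3×(+1.50) − 1×(+1.70) = +2.800.
E° = +2.800 / 2 = +1.400 V.

+1.400 V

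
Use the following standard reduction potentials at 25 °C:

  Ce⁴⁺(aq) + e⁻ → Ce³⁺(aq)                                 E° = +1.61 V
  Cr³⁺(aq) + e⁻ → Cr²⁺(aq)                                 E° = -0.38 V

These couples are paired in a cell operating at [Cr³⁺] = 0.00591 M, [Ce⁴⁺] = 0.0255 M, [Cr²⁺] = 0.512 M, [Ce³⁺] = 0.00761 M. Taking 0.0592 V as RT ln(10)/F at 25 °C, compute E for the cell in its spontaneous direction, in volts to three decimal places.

Ce⁴⁺/Ce³⁺ is the cathode (higher E°), Cr³⁺/Cr²⁺ the anode: E°cell = +1.61 − (-0.38) = +1.99 V, n = 1.
Overall: Ce⁴⁺(aq) + Cr²⁺(aq) → Ce³⁺(aq) + Cr³⁺(aq)
Q = [Ce³⁺]·[Cr³⁺] / ([Ce⁴⁺]·[Cr²⁺]); log Q = -2.463.
E = E° − (0.0592/n) log Q = +1.99 − (0.0592/1)(-2.463) = +2.136 V.

+2.136 V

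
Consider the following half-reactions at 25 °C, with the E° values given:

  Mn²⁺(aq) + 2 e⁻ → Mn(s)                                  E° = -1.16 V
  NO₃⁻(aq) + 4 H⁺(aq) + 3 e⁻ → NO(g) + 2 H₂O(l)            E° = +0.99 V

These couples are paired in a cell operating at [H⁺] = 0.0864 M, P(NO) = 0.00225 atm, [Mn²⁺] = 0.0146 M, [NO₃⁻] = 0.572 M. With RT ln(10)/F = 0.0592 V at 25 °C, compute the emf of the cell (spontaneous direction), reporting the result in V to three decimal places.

+2.168 V

NO₃⁻/NO is the cathode (higher E°), Mn²⁺/Mn the anode: E°cell = +0.99 − (-1.16) = +2.15 V, n = 6.
Overall: 2 NO₃⁻(aq) + 8 H⁺(aq) + 3 Mn(s) → 2 NO(g) + 4 H₂O(l) + 3 Mn²⁺(aq)
Q = P(NO)^2·[Mn²⁺]^3 / ([NO₃⁻]^2·[H⁺]^8); log Q = -1.809.
E = E° − (0.0592/n) log Q = +2.15 − (0.0592/6)(-1.809) = +2.168 V.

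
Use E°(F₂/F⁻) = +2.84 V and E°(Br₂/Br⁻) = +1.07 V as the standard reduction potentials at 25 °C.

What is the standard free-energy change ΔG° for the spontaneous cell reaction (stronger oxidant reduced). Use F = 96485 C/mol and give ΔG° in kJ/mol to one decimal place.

F₂/F⁻ (E° = +2.84 V) is the cathode; Br₂/Br⁻ (E° = +1.07 V) is the anode, so E°cell = +1.77 V.
Balancing electrons gives n = 2 (lcm of 2 and 2).
ΔG° = −nFE° = −(2)(96485)(+1.77) = -341,557 J = -341.6 kJ/mol.

-341.6 kJ/mol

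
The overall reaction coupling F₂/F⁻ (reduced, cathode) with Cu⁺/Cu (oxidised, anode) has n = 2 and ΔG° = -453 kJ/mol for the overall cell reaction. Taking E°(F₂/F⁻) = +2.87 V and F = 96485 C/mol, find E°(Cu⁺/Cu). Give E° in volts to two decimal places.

+0.52 V

E°cell = −ΔG°/(nF) = −(-453×10³)/((2)(96485)) = +2.348 V.
Since F₂/F⁻ is the cathode and Cu⁺/Cu the anode, E°cell = E°(F₂/F⁻) − E°(Cu⁺/Cu).
So E°(Cu⁺/Cu) = E°(F₂/F⁻) − E°cell = (+2.87) − (+2.348) = +0.52 V.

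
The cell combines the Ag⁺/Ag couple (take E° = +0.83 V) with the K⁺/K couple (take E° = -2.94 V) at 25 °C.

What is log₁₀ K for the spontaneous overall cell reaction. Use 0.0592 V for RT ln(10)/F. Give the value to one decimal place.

63.7

Cathode: Ag⁺/Ag; anode: K⁺/K. E°cell = +3.77 V, n = 1.
log K = nE°cell / 0.0592 = (1)(+3.77) / 0.0592 = 63.7.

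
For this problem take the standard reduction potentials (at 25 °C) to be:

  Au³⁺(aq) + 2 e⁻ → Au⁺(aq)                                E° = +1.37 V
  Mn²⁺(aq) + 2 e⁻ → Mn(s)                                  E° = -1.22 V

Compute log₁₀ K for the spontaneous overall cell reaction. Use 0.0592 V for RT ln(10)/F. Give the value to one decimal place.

87.5

Cathode: Au³⁺/Au⁺; anode: Mn²⁺/Mn. E°cell = +2.59 V, n = 2.
log K = nE°cell / 0.0592 = (2)(+2.59) / 0.0592 = 87.5.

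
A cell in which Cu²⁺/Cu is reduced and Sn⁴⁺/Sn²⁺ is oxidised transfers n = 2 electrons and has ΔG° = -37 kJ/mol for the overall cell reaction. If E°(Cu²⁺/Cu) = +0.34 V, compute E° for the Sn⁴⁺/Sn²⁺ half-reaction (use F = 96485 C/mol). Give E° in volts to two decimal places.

E°cell = −ΔG°/(nF) = −(-37×10³)/((2)(96485)) = +0.192 V.
Since Cu²⁺/Cu is the cathode and Sn⁴⁺/Sn²⁺ the anode, E°cell = E°(Cu²⁺/Cu) − E°(Sn⁴⁺/Sn²⁺).
So E°(Sn⁴⁺/Sn²⁺) = E°(Cu²⁺/Cu) − E°cell = (+0.34) − (+0.192) = +0.15 V.

+0.15 V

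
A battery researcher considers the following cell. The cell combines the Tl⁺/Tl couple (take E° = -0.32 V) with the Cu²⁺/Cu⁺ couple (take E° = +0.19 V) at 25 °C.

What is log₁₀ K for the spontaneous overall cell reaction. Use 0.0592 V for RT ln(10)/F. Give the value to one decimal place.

8.6

Cathode: Cu²⁺/Cu⁺; anode: Tl⁺/Tl. E°cell = +0.51 V, n = 1.
log K = nE°cell / 0.0592 = (1)(+0.51) / 0.0592 = 8.6.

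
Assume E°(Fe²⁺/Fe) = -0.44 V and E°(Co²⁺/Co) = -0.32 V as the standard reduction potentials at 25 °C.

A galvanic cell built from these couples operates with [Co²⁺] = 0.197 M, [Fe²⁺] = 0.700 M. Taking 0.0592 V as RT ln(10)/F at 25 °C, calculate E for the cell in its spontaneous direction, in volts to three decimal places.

+0.104 V

Co²⁺/Co is the cathode (higher E°), Fe²⁺/Fe the anode: E°cell = -0.32 − (-0.44) = +0.12 V, n = 2.
Overall: Co²⁺(aq) + Fe(s) → Co(s) + Fe²⁺(aq)
Q = [Fe²⁺] / ([Co²⁺]); log Q = 0.551.
E = E° − (0.0592/n) log Q = +0.12 − (0.0592/2)(0.551) = +0.104 V.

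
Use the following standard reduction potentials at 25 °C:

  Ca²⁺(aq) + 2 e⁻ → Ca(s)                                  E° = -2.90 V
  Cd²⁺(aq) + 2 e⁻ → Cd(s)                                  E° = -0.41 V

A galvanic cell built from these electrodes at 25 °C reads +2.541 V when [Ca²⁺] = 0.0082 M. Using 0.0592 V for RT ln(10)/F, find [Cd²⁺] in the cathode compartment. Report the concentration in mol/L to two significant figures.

0.43 M

Cd²⁺/Cd is the cathode, Ca²⁺/Ca the anode: E°cell = +2.49 V, n = 2.
Overall reaction: Cd²⁺(aq) + Ca(s) → Cd(s) + Ca²⁺(aq); Q = [Ca²⁺]^1/[Cd²⁺]^1.
From E = E° − (0.0592/n) log Q: log Q = (E° − E)·n/0.0592 = (+2.49 − (+2.541))·2/0.0592 = -1.7230.
So 1·log[Cd²⁺] = 1·log(0.0082) − log Q = -2.0862 − (-1.7230) = -0.3632; [Cd²⁺] = 10^(-0.3632) ≈ 0.43 M.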